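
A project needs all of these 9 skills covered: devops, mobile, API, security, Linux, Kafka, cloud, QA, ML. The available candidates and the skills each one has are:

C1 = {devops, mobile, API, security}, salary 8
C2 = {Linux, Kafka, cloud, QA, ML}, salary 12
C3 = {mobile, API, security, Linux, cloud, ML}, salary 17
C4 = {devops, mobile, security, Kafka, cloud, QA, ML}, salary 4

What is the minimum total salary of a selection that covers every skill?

C1, C2 cover every skill at salary 8 + 12 = 20.
Any cover uses at least 2 candidates; among all covering selections none totals below 20.
Greedy by coverage-per-salary would pick C4, C1, C2 for 24 — worse than the optimum 20.

20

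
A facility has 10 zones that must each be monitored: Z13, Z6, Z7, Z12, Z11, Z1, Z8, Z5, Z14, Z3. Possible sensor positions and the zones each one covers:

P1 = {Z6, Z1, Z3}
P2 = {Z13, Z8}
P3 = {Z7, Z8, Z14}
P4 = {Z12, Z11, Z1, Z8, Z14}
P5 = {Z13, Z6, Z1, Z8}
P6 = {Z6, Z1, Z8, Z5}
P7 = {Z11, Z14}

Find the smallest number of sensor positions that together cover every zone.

P1, P2, P3, P4, P6 together cover {Z13, Z6, Z7, Z12, Z11, Z1, Z8, Z5, Z14, Z3} — every zone.
No 4 of the 7 sensor positions cover everything (all 35 size-4 selections fall short), so 5 is minimum.

5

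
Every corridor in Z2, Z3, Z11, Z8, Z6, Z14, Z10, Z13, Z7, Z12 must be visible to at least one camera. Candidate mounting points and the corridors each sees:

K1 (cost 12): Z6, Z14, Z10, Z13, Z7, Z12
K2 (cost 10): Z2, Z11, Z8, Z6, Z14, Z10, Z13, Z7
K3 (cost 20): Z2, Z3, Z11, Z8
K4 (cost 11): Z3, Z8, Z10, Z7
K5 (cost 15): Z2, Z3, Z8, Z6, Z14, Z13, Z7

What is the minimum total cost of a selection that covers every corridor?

K1, K3 cover every corridor at cost 12 + 20 = 32.
Any cover uses at least 2 camera mounts; among all covering selections none totals below 32.
Greedy by coverage-per-cost would pick K2, K4, K1 for 33 — worse than the optimum 32.

32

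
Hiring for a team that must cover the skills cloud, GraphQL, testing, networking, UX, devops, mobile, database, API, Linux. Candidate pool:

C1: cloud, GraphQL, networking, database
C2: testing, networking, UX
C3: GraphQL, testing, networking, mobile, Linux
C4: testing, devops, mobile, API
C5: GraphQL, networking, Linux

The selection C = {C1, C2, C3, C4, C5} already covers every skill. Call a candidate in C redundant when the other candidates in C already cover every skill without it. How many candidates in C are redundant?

2

Drop C1: cloud, database uncovered — not redundant.
Drop C2: UX uncovered — not redundant.
Drop C3: the rest still cover every skill — redundant.
Drop C4: devops, API uncovered — not redundant.
Drop C5: the rest still cover every skill — redundant.
2 redundant: C3, C5.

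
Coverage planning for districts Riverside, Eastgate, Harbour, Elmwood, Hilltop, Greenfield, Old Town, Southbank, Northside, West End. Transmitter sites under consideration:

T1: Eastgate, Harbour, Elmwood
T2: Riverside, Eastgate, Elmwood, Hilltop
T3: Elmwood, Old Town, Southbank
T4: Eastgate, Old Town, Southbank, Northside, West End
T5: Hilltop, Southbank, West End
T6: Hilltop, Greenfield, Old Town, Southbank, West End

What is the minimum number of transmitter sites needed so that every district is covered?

T1, T2, T4, T6 together cover {Riverside, Eastgate, Harbour, Elmwood, Hilltop, Greenfield, Old Town, Southbank, Northside, West End} — every district.
No 3 of the 6 transmitter sites cover everything (all 20 triples fall short), so 4 is minimum.

4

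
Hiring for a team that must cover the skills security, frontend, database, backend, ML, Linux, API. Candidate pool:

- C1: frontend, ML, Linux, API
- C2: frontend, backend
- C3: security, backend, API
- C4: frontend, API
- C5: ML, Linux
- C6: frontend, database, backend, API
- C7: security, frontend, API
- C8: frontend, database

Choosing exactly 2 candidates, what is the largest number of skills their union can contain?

6

Choosing C1, C3 covers {security, frontend, backend, ML, Linux, API} — 6 skills.
No choice of 2 candidates does better; here database is left uncovered.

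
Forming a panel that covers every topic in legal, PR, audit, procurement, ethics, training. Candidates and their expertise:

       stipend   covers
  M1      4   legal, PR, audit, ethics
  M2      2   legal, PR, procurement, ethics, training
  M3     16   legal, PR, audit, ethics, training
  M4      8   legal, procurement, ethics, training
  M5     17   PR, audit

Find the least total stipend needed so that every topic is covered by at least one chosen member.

M1, M2 cover every topic at stipend 4 + 2 = 6.
Any cover uses at least 2 members; among all covering selections none totals below 6.

6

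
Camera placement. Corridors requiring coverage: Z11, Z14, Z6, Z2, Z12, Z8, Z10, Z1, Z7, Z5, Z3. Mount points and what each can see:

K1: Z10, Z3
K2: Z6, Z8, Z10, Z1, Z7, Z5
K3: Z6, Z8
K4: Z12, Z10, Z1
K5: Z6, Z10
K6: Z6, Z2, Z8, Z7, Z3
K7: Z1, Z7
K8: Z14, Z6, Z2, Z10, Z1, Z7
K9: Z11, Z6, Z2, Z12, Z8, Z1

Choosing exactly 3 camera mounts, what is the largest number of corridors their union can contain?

Choosing K1, K2, K9 covers {Z11, Z6, Z2, Z12, Z8, Z10, Z1, Z7, Z5, Z3} — 10 corridors.
No choice of 3 camera mounts does better; here Z14 is left uncovered.

10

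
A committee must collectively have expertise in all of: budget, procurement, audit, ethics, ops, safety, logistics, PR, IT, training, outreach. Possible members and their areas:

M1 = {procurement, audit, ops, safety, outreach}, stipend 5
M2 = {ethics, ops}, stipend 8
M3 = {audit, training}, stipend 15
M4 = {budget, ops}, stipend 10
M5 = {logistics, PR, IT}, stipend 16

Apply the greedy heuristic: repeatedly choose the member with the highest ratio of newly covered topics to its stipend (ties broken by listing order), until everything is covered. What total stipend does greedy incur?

54

Pick 1: M1 adds 5 new (procurement, audit, ops, safety, outreach) at stipend 5 (ratio 5/5).
Pick 2: M5 adds 3 new (logistics, PR, IT) at stipend 16 (ratio 3/16).
Pick 3: M2 adds 1 new (ethics) at stipend 8 (ratio 1/8).
Pick 4: M4 adds 1 new (budget) at stipend 10 (ratio 1/10).
Pick 5: M3 adds 1 new (training) at stipend 15 (ratio 1/15).
Greedy total stipend: 5 + 16 + 8 + 10 + 15 = 54.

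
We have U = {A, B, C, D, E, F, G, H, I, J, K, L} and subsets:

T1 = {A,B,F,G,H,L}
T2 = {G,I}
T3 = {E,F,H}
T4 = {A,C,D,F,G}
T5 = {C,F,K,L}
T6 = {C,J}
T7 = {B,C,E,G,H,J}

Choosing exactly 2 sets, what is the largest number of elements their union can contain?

9

Choosing T1, T7 covers {A, B, C, E, F, G, H, J, L} — 9 elements.
No choice of 2 sets does better; here D, I, K are left uncovered.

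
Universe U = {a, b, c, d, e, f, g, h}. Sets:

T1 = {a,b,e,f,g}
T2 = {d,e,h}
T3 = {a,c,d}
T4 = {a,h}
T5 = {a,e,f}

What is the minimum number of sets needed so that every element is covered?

T1, T2, T3 together cover {a, b, c, d, e, f, g, h} — every element.
No 2 of the 5 sets cover everything (all 10 pairs fall short), so 3 is minimum.

3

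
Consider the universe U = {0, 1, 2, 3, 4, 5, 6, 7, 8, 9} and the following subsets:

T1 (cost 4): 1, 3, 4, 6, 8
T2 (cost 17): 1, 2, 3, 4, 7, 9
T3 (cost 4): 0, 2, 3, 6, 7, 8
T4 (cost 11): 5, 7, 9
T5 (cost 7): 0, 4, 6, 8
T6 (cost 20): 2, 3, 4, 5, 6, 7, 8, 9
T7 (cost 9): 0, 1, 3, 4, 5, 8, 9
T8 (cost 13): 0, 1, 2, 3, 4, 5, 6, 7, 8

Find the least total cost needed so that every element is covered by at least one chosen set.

T3, T7 cover every element at cost 4 + 9 = 13.
Any cover uses at least 2 sets; among all covering selections none totals below 13.

13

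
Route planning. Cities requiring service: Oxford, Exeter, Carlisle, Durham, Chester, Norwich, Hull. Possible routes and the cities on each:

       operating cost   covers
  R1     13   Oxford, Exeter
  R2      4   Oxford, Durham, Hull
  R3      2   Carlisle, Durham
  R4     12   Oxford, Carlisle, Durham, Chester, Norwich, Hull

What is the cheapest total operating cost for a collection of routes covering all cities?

25

R1, R4 cover every city at operating cost 13 + 12 = 25.
Any cover uses at least 2 routes; among all covering selections none totals below 25.
Greedy by coverage-per-operating cost would pick R3, R2, R4, R1 for 31 — worse than the optimum 25.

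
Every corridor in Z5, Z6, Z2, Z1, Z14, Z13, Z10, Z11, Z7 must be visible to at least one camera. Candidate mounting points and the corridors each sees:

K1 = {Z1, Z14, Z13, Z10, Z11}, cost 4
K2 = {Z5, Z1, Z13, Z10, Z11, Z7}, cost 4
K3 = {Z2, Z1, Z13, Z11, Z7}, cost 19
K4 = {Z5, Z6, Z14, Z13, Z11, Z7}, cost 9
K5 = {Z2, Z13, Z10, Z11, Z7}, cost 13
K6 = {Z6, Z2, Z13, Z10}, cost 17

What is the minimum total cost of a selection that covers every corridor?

K1, K2, K6 cover every corridor at cost 4 + 4 + 17 = 25.
Any cover uses at least 3 camera mounts; among all covering selections none totals below 25.

25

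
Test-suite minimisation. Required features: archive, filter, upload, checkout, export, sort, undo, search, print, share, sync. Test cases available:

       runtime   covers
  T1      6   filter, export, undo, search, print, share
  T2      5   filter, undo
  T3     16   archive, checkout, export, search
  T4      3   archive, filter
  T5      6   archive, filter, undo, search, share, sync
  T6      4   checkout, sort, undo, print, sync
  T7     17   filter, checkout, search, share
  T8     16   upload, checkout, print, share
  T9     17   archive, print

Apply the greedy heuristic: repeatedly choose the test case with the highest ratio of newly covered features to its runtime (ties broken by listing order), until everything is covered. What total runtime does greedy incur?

29

Pick 1: T6 adds 5 new (checkout, sort, undo, print, sync) at runtime 4 (ratio 5/4).
Pick 2: T1 adds 4 new (filter, export, search, share) at runtime 6 (ratio 4/6).
Pick 3: T4 adds 1 new (archive) at runtime 3 (ratio 1/3).
Pick 4: T8 adds 1 new (upload) at runtime 16 (ratio 1/16).
Greedy total runtime: 4 + 6 + 3 + 16 = 29.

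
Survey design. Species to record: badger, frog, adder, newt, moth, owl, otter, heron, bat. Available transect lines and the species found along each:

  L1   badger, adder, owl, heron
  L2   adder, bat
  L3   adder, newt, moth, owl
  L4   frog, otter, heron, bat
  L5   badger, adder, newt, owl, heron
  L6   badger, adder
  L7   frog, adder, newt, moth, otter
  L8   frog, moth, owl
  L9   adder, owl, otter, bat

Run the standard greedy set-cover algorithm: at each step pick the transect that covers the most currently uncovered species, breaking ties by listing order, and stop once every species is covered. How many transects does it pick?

3

Pick 1: L5 covers 5 new species (badger, adder, newt, owl, heron).
Pick 2: L4 covers 3 new species (frog, otter, bat).
Pick 3: L3 covers 1 new species (moth).
Greedy uses 3 transects.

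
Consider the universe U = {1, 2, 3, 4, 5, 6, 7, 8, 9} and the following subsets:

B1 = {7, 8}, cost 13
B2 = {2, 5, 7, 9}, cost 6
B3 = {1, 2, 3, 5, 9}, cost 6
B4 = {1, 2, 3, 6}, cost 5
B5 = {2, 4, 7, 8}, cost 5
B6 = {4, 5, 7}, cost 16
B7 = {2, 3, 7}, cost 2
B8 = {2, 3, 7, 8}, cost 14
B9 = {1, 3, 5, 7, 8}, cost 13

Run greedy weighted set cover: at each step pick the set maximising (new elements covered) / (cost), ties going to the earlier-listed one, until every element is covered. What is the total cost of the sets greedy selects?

Pick 1: B7 adds 3 new (2, 3, 7) at cost 2 (ratio 3/2).
Pick 2: B3 adds 3 new (1, 5, 9) at cost 6 (ratio 3/6).
Pick 3: B5 adds 2 new (4, 8) at cost 5 (ratio 2/5).
Pick 4: B4 adds 1 new (6) at cost 5 (ratio 1/5).
Greedy total cost: 2 + 6 + 5 + 5 = 18. (The true optimum is 16, so greedy overshoots here.)

18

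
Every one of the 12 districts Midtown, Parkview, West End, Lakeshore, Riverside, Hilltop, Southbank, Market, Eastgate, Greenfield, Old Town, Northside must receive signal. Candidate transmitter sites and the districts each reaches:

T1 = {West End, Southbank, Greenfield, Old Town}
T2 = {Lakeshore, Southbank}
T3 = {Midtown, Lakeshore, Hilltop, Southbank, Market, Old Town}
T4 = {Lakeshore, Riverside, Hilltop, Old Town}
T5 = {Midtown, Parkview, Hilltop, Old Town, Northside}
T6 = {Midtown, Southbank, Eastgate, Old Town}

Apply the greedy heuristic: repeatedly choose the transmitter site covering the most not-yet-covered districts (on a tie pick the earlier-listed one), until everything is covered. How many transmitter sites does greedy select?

5

Pick 1: T3 covers 6 new districts (Midtown, Lakeshore, Hilltop, Southbank, Market, Old Town).
Pick 2: T1 covers 2 new districts (West End, Greenfield).
Pick 3: T5 covers 2 new districts (Parkview, Northside).
Pick 4: T4 covers 1 new districts (Riverside).
Pick 5: T6 covers 1 new districts (Eastgate).
Greedy uses 5 transmitter sites.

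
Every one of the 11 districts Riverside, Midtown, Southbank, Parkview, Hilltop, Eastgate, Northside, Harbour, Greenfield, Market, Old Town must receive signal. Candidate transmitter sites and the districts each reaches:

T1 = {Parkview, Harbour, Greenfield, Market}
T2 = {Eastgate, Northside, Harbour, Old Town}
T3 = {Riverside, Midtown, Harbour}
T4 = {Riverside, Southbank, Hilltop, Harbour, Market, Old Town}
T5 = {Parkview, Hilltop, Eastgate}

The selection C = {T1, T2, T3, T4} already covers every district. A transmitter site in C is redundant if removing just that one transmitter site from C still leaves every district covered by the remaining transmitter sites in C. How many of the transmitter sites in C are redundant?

0

Drop T1: Parkview, Greenfield uncovered — not redundant.
Drop T2: Eastgate, Northside uncovered — not redundant.
Drop T3: Midtown uncovered — not redundant.
Drop T4: Southbank, Hilltop uncovered — not redundant.
None of the transmitter sites in C is redundant.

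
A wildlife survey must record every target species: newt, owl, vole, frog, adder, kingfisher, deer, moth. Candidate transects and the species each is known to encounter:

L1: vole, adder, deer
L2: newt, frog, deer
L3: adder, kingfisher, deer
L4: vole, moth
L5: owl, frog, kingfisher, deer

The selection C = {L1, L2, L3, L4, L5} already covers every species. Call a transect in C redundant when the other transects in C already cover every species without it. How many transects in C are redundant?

Drop L1: the rest still cover every species — redundant.
Drop L2: newt uncovered — not redundant.
Drop L3: the rest still cover every species — redundant.
Drop L4: moth uncovered — not redundant.
Drop L5: owl uncovered — not redundant.
2 redundant: L1, L3.

2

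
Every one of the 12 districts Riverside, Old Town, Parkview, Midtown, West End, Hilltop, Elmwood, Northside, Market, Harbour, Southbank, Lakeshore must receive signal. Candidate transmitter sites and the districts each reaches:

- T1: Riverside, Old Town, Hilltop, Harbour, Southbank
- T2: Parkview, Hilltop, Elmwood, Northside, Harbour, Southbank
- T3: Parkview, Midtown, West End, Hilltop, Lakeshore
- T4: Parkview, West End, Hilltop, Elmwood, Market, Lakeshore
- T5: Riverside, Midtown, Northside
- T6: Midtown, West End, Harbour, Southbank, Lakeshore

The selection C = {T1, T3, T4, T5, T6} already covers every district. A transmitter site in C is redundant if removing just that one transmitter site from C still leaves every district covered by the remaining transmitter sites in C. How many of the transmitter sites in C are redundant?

2

Drop T1: Old Town uncovered — not redundant.
Drop T3: the rest still cover every district — redundant.
Drop T4: Elmwood, Market uncovered — not redundant.
Drop T5: Northside uncovered — not redundant.
Drop T6: the rest still cover every district — redundant.
2 redundant: T3, T6.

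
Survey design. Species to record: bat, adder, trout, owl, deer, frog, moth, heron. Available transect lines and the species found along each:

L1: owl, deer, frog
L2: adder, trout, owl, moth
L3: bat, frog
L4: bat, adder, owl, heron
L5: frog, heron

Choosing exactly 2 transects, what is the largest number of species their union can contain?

Choosing L1, L2 covers {adder, trout, owl, deer, frog, moth} — 6 species.
No choice of 2 transects does better; here bat, heron are left uncovered.

6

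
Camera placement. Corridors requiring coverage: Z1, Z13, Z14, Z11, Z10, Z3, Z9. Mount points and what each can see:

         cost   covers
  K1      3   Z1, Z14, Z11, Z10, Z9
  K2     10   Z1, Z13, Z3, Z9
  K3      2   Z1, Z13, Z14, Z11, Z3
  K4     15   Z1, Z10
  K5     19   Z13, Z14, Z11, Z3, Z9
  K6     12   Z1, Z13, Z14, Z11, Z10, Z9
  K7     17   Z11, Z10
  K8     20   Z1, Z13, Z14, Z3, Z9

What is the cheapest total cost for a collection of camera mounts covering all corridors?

5

K1, K3 cover every corridor at cost 3 + 2 = 5.
Any cover uses at least 2 camera mounts; among all covering selections none totals below 5.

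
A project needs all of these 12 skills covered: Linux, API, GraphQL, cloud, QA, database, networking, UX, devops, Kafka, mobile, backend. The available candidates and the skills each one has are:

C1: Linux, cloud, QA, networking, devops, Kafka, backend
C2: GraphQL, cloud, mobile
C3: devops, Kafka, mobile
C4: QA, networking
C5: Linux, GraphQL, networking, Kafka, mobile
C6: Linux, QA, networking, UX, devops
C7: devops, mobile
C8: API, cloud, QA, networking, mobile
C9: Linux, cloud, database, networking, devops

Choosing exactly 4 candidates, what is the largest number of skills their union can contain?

11

Choosing C1, C2, C6, C8 covers {Linux, API, GraphQL, cloud, QA, networking, UX, devops, Kafka, mobile, backend} — 11 skills.
No choice of 4 candidates does better; here database is left uncovered.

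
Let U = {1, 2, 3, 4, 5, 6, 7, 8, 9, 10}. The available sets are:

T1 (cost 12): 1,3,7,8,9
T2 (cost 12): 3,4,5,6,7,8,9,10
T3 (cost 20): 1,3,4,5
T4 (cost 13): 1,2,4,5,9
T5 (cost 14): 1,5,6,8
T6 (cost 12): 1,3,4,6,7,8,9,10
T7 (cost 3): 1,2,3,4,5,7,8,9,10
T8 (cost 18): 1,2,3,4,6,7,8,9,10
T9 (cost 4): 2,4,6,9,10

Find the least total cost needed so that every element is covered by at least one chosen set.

T7, T9 cover every element at cost 3 + 4 = 7.
Any cover uses at least 2 sets; among all covering selections none totals below 7.

7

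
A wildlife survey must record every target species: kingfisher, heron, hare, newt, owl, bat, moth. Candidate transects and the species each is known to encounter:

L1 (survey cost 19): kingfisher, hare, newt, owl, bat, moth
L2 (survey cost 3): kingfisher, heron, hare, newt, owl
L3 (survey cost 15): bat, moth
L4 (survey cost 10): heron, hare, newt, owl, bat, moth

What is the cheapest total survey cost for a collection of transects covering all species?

L2, L4 cover every species at survey cost 3 + 10 = 13.
Any cover uses at least 2 transects; among all covering selections none totals below 13.

13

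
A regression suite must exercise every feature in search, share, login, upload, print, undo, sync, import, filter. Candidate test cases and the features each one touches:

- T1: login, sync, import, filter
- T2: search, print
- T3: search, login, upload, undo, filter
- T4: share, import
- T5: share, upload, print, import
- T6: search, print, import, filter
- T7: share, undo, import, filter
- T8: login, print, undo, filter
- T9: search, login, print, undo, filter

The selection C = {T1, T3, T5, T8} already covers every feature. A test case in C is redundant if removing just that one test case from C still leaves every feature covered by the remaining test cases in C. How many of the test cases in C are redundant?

Drop T1: sync uncovered — not redundant.
Drop T3: search uncovered — not redundant.
Drop T5: share uncovered — not redundant.
Drop T8: the rest still cover every feature — redundant.
1 redundant: T8.

1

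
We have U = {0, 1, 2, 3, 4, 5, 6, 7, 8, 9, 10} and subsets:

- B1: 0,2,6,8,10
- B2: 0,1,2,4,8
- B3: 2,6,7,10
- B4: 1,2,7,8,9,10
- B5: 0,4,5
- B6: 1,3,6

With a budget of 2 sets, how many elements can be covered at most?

9

Choosing B4, B5 covers {0, 1, 2, 4, 5, 7, 8, 9, 10} — 9 elements.
No choice of 2 sets does better; here 3, 6 are left uncovered.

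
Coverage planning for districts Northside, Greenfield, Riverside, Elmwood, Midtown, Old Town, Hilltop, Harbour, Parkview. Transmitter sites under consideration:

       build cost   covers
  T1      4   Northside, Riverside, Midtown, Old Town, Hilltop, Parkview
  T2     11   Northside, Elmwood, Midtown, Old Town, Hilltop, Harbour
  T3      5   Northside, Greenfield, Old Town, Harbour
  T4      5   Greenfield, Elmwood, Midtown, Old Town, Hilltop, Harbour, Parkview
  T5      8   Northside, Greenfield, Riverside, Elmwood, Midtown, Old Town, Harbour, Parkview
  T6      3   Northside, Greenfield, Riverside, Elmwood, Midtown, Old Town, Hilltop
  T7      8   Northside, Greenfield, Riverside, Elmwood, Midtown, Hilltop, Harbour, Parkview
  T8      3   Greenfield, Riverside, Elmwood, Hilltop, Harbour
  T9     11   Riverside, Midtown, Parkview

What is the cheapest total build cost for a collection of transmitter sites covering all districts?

7

T1, T8 cover every district at build cost 4 + 3 = 7.
Any cover uses at least 2 transmitter sites; among all covering selections none totals below 7.
Greedy by coverage-per-build cost would pick T6, T4 for 8 — worse than the optimum 7.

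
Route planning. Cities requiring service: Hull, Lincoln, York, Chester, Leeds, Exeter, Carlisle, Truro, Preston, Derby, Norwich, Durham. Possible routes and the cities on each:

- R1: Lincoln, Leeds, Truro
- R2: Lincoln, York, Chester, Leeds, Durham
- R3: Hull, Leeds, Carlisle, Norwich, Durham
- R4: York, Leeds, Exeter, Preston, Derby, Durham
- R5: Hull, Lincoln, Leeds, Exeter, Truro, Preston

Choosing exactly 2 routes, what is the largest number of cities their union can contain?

Choosing R2, R5 covers {Hull, Lincoln, York, Chester, Leeds, Exeter, Truro, Preston, Durham} — 9 cities.
No choice of 2 routes does better; here Carlisle, Derby, Norwich are left uncovered.

9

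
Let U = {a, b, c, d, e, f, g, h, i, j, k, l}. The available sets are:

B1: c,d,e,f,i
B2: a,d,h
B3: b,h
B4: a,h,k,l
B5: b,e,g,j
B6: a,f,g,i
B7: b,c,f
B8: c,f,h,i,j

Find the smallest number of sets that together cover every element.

3

B1, B4, B5 together cover {a, b, c, d, e, f, g, h, i, j, k, l} — every element.
No 2 of the 8 sets cover everything (all 28 pairs fall short), so 3 is minimum.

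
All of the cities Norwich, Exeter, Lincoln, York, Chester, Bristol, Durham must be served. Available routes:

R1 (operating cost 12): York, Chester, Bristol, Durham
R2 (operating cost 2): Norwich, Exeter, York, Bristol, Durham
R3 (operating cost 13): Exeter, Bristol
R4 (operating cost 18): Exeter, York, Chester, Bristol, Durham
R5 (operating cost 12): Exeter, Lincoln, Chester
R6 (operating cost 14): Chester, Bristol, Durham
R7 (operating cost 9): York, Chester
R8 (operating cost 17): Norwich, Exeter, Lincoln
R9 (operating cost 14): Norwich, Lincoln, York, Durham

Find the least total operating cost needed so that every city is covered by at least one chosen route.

14

R2, R5 cover every city at operating cost 2 + 12 = 14.
Any cover uses at least 2 routes; among all covering selections none totals below 14.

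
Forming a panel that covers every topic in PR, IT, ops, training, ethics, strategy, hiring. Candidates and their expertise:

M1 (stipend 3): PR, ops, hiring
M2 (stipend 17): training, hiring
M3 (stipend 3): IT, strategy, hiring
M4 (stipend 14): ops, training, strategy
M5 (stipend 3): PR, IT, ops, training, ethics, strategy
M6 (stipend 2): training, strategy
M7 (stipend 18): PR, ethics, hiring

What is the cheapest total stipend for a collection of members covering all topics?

6

M1, M5 cover every topic at stipend 3 + 3 = 6.
Any cover uses at least 2 members; among all covering selections none totals below 6.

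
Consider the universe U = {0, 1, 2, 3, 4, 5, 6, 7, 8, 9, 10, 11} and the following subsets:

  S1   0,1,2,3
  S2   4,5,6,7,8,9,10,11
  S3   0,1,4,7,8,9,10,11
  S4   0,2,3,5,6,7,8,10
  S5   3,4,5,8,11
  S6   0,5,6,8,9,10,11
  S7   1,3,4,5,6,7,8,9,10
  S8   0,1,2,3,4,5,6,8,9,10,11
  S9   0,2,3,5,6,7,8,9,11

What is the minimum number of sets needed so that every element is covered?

2

S1, S2 together cover {0, 1, 2, 3, 4, 5, 6, 7, 8, 9, 10, 11} — every element.
No single set contains all 12 elements, so 2 is optimal.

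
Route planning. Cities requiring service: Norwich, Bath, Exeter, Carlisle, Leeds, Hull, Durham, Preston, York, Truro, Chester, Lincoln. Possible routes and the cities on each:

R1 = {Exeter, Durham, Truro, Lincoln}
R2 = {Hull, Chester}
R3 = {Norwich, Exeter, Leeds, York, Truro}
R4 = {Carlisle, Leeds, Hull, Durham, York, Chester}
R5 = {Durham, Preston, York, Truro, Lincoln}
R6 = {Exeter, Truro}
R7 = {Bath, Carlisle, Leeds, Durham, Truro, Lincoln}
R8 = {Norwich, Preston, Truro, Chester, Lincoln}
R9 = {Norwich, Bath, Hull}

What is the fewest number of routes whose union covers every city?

4

R1, R4, R5, R9 together cover {Norwich, Bath, Exeter, Carlisle, Leeds, Hull, Durham, Preston, York, Truro, Chester, Lincoln} — every city.
No 3 of the 9 routes cover everything (all 84 triples fall short), so 4 is minimum.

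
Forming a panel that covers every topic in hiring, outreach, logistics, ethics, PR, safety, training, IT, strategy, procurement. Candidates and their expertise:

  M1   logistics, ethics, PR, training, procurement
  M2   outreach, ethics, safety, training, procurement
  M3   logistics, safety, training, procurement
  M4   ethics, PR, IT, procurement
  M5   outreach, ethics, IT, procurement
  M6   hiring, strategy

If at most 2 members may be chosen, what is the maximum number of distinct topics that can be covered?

Choosing M1, M2 covers {outreach, logistics, ethics, PR, safety, training, procurement} — 7 topics.
No choice of 2 members does better; here hiring, IT, strategy are left uncovered.

7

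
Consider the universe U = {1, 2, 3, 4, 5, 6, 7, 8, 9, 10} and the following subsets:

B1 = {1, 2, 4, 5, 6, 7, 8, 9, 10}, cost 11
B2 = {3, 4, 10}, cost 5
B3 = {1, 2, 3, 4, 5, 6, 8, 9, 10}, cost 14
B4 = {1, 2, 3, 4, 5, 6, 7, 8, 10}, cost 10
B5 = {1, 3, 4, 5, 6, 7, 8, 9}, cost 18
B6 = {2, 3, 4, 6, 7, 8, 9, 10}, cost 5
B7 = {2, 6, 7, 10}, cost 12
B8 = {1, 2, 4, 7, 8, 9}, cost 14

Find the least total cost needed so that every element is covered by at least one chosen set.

15

B4, B6 cover every element at cost 10 + 5 = 15.
Any cover uses at least 2 sets; among all covering selections none totals below 15.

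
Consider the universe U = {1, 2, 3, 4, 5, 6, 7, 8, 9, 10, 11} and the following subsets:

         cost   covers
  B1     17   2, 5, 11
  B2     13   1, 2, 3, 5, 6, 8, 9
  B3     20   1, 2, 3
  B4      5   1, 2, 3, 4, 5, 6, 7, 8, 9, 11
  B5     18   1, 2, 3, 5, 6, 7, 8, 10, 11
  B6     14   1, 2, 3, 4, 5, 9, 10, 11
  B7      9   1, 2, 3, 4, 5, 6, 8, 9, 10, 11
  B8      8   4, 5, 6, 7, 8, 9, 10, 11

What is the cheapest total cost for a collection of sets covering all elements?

B4, B8 cover every element at cost 5 + 8 = 13.
Any cover uses at least 2 sets; among all covering selections none totals below 13.

13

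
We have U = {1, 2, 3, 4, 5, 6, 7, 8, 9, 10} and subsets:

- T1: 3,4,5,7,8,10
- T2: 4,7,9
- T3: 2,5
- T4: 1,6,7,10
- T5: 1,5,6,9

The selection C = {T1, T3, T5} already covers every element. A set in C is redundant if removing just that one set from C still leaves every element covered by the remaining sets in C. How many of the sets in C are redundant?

0

Drop T1: 3, 4, 7, 8, … uncovered — not redundant.
Drop T3: 2 uncovered — not redundant.
Drop T5: 1, 6, 9 uncovered — not redundant.
None of the sets in C is redundant.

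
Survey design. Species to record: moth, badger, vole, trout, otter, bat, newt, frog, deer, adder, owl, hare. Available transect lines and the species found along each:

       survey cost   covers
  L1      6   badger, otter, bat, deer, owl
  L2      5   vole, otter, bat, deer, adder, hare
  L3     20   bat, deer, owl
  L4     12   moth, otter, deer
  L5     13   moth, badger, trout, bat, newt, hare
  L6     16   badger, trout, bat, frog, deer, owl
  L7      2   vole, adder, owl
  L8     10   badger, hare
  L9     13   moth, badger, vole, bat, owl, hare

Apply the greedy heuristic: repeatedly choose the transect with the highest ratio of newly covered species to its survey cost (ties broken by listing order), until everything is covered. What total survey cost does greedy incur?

Pick 1: L7 adds 3 new (vole, adder, owl) at survey cost 2 (ratio 3/2).
Pick 2: L2 adds 4 new (otter, bat, deer, hare) at survey cost 5 (ratio 4/5).
Pick 3: L5 adds 4 new (moth, badger, trout, newt) at survey cost 13 (ratio 4/13).
Pick 4: L6 adds 1 new (frog) at survey cost 16 (ratio 1/16).
Greedy total survey cost: 2 + 5 + 13 + 16 = 36. (The true optimum is 34, so greedy overshoots here.)

36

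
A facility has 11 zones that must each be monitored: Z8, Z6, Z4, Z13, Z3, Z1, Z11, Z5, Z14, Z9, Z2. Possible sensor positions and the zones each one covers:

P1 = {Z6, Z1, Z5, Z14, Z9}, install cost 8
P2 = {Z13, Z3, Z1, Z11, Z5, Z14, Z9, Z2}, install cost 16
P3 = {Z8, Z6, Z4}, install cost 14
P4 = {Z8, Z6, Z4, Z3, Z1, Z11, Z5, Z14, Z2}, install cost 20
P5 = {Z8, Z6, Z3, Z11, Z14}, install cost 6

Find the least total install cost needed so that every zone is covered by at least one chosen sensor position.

30

P2, P3 cover every zone at install cost 16 + 14 = 30.
Any cover uses at least 2 sensor positions; among all covering selections none totals below 30.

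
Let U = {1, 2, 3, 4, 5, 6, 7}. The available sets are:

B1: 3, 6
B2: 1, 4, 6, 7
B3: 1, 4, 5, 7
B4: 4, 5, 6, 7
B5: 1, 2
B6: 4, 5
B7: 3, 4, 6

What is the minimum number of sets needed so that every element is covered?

B1, B3, B5 together cover {1, 2, 3, 4, 5, 6, 7} — every element.
No 2 of the 7 sets cover everything (all 21 pairs fall short), so 3 is minimum.
Greedy (largest uncovered first) would take B2, B1, B3, B5 — 4 sets — but 3 suffice.

3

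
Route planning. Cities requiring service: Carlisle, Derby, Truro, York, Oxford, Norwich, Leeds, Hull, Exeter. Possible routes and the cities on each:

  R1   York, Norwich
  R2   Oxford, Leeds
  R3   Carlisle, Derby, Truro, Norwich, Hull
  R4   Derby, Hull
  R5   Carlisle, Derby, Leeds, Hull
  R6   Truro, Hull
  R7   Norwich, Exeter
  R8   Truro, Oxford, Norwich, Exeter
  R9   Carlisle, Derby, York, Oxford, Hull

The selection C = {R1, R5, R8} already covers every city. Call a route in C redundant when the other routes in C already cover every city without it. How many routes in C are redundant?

Drop R1: York uncovered — not redundant.
Drop R5: Carlisle, Derby, Leeds, Hull uncovered — not redundant.
Drop R8: Truro, Oxford, Exeter uncovered — not redundant.
None of the routes in C is redundant.

0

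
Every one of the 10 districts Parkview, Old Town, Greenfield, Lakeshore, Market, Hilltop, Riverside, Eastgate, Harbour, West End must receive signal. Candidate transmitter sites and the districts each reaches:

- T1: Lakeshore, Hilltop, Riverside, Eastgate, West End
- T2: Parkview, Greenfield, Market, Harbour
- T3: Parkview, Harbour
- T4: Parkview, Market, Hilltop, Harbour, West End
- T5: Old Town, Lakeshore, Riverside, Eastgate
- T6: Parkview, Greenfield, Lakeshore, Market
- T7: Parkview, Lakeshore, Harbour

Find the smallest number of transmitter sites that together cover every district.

T1, T2, T5 together cover {Parkview, Old Town, Greenfield, Lakeshore, Market, Hilltop, Riverside, Eastgate, Harbour, West End} — every district.
No 2 of the 7 transmitter sites cover everything (all 21 pairs fall short), so 3 is minimum.

3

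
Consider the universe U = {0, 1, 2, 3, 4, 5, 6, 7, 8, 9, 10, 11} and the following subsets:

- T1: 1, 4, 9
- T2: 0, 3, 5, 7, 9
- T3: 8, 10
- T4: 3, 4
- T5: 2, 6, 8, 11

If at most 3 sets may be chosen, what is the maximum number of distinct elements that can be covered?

Choosing T1, T2, T5 covers {0, 1, 2, 3, 4, 5, 6, 7, 8, 9, 11} — 11 elements.
No choice of 3 sets does better; here 10 is left uncovered.

11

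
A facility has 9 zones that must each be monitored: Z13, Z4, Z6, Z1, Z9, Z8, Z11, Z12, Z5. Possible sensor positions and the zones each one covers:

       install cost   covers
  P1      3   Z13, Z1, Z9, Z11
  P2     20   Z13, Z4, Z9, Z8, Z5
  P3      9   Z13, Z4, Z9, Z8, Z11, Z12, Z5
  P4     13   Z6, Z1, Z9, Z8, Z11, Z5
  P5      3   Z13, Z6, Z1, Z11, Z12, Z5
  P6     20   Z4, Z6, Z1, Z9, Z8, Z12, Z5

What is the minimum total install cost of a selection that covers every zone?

P3, P5 cover every zone at install cost 9 + 3 = 12.
Any cover uses at least 2 sensor positions; among all covering selections none totals below 12.
Greedy by coverage-per-install cost would pick P5, P1, P3 for 15 — worse than the optimum 12.

12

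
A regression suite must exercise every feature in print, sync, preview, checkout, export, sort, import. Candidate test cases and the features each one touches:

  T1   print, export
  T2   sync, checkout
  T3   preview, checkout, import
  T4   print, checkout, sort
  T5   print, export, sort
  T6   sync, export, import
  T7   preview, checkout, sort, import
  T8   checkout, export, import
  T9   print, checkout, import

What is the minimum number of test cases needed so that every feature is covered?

3

T1, T2, T7 together cover {print, sync, preview, checkout, export, sort, import} — every feature.
No 2 of the 9 test cases cover everything (all 36 pairs fall short), so 3 is minimum.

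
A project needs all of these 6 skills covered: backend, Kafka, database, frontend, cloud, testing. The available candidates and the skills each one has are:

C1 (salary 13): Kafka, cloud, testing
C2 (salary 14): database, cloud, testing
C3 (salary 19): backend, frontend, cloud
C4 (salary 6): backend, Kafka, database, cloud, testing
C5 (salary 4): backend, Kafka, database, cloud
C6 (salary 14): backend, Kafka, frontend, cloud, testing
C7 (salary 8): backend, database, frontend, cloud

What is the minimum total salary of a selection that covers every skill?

14

C4, C7 cover every skill at salary 6 + 8 = 14.
Any cover uses at least 2 candidates; among all covering selections none totals below 14.
Greedy by coverage-per-salary would pick C5, C4, C7 for 18 — worse than the optimum 14.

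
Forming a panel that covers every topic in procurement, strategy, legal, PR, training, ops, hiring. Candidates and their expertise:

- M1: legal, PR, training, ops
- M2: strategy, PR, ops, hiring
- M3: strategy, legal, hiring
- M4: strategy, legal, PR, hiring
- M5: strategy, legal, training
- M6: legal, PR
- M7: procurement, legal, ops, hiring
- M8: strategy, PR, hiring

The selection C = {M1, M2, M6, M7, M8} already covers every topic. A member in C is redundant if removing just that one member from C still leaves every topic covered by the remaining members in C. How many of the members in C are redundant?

3

Drop M1: training uncovered — not redundant.
Drop M2: the rest still cover every topic — redundant.
Drop M6: the rest still cover every topic — redundant.
Drop M7: procurement uncovered — not redundant.
Drop M8: the rest still cover every topic — redundant.
3 redundant: M2, M6, M8.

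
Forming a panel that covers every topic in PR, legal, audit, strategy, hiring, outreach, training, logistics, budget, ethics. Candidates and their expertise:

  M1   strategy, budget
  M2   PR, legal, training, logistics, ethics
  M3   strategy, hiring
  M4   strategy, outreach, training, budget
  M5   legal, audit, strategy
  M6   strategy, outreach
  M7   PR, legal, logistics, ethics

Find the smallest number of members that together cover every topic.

4

M2, M3, M4, M5 together cover {PR, legal, audit, strategy, hiring, outreach, training, logistics, budget, ethics} — every topic.
No 3 of the 7 members cover everything (all 35 triples fall short), so 4 is minimum.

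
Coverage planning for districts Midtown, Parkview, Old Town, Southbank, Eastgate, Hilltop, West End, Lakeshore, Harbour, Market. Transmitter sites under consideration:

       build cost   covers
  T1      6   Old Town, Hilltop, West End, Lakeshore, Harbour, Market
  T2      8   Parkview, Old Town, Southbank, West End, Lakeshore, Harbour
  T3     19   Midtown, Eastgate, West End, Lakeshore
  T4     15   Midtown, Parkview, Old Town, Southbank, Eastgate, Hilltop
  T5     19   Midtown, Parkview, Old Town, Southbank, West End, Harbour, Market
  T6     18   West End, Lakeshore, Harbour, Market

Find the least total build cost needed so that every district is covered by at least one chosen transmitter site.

21

T1, T4 cover every district at build cost 6 + 15 = 21.
Any cover uses at least 2 transmitter sites; among all covering selections none totals below 21.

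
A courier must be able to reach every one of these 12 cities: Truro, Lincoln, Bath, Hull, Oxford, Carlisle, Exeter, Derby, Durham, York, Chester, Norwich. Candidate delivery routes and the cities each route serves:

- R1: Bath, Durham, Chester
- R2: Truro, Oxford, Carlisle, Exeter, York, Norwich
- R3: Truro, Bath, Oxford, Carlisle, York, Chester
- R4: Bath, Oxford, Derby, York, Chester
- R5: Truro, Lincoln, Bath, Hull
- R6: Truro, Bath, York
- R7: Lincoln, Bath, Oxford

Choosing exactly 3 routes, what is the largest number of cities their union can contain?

Choosing R1, R2, R5 covers {Truro, Lincoln, Bath, Hull, Oxford, Carlisle, Exeter, Durham, York, Chester, Norwich} — 11 cities.
No choice of 3 routes does better; here Derby is left uncovered.

11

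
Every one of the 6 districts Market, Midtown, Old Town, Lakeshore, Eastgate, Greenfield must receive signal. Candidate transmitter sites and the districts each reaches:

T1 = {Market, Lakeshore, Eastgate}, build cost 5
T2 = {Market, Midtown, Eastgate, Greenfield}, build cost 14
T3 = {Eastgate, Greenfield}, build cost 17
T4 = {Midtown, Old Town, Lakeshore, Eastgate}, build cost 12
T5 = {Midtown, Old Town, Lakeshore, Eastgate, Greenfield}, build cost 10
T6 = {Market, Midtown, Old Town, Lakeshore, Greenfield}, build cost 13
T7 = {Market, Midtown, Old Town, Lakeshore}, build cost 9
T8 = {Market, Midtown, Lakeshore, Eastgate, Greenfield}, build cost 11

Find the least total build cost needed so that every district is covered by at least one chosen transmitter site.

15

T1, T5 cover every district at build cost 5 + 10 = 15.
Any cover uses at least 2 transmitter sites; among all covering selections none totals below 15.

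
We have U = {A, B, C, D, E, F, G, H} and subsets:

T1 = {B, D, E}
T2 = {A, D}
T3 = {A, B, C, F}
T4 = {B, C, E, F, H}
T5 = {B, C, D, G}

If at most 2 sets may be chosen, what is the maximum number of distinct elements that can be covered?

Choosing T2, T4 covers {A, B, C, D, E, F, H} — 7 elements.
No choice of 2 sets does better; here G is left uncovered.

7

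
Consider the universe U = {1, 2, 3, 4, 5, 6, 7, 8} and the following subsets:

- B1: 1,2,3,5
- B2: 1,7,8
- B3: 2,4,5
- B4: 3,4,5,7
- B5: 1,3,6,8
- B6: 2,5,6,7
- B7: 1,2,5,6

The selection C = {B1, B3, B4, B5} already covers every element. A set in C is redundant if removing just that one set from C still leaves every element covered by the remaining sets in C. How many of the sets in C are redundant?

Drop B1: the rest still cover every element — redundant.
Drop B3: the rest still cover every element — redundant.
Drop B4: 7 uncovered — not redundant.
Drop B5: 6, 8 uncovered — not redundant.
2 redundant: B1, B3.

2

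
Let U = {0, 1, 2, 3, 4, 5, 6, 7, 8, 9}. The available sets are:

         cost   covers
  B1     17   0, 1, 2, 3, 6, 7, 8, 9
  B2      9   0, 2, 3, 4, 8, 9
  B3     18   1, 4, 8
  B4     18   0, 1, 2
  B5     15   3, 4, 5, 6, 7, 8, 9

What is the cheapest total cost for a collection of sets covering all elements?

32

B1, B5 cover every element at cost 17 + 15 = 32.
Any cover uses at least 2 sets; among all covering selections none totals below 32.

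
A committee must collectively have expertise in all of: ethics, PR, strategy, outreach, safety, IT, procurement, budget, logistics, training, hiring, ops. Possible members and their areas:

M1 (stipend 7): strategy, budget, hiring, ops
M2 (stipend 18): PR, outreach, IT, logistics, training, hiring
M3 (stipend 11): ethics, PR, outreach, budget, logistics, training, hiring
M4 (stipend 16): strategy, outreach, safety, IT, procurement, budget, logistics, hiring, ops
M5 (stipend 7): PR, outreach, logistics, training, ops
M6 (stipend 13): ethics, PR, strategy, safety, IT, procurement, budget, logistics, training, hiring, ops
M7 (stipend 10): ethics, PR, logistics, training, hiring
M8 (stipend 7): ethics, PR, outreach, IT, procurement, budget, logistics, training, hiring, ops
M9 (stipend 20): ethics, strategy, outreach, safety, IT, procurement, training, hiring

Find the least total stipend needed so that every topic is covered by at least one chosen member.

20

M5, M6 cover every topic at stipend 7 + 13 = 20.
Any cover uses at least 2 members; among all covering selections none totals below 20.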